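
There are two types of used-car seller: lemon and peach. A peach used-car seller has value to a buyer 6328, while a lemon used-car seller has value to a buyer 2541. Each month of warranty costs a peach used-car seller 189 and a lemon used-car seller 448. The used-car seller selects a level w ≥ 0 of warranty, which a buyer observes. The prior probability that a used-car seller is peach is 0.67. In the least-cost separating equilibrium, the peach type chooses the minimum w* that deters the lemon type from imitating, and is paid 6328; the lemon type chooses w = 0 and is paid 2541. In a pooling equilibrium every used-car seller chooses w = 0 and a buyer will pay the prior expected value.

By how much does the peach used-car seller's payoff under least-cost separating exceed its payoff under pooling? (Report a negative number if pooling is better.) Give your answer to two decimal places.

Least-cost separating signal: w* solves 2541 = 6328 − 448·w*, so w* = (6328 − 2541)/448 ≈ 8.4531.
Peach type's separating payoff: 6328 − 189 × w* = 6328 − 189 × (6328 − 2541)/448 = 6328 − 715743/448 ≈ 4730.3594.
Pooling payoff: 0.67 × 6328 + 0.33 × 2541 = 5078.29.
Difference: 4730.3594 − 5078.29 = -347.9306, i.e. -347.93 to two decimal places.
The peach type would prefer the pooling outcome.

-347.93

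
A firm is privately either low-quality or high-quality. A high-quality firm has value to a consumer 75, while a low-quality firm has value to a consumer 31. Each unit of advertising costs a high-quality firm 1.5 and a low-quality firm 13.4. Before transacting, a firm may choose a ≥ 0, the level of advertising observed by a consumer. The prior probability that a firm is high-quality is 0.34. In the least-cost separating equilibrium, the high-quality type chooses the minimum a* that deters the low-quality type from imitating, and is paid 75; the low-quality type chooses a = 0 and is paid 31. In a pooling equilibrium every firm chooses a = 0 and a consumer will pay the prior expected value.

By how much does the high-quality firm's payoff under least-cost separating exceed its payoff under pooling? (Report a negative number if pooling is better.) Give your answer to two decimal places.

24.11

Least-cost separating signal: a* solves 31 = 75 − 13.4·a*, so a* = (75 − 31)/13.4 ≈ 3.2836.
High-quality type's separating payoff: 75 − 1.5 × a* = 75 − 1.5 × (75 − 31)/13.4 = 75 − 66/13.4 ≈ 70.0746.
Pooling payoff: 0.34 × 75 + 0.66 × 31 = 45.96.
Difference: 70.0746 − 45.96 = 24.1146, i.e. 24.11 to two decimal places.
The high-quality type prefers to separate.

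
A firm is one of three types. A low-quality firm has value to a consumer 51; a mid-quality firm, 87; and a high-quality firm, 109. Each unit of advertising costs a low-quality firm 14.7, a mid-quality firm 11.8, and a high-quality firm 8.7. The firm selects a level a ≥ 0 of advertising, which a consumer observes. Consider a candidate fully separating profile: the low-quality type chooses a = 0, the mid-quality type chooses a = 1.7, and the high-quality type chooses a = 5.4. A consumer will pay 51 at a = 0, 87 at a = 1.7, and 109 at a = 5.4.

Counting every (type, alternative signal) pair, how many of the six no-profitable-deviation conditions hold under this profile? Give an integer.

4

High-quality (own payoff 109 − 8.7×5.4 = 62.02): to a=0 gives 51 → no gain ✓; to a=1.7 gives 87 − 8.7×1.7 = 72.21 → profitable ✗.
Low-quality (own payoff 51): to a=1.7 gives 87 − 14.7×1.7 = 62.01 → profitable ✗; to a=5.4 gives 109 − 14.7×5.4 = 29.62 → no gain ✓.
Mid-quality (own payoff 87 − 11.8×1.7 = 66.94): to a=0 gives 51 → no gain ✓; to a=5.4 gives 109 − 11.8×5.4 = 45.28 → no gain ✓.
4 of the 6 constraints hold; not an equilibrium.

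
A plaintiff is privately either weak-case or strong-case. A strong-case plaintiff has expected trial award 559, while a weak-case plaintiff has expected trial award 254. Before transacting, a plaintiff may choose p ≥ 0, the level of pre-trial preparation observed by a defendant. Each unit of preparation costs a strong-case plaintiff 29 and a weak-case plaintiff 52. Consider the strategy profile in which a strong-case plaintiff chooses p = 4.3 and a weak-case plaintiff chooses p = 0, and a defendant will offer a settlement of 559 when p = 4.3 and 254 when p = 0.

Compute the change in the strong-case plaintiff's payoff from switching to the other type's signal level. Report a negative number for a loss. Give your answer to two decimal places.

Playing p = 4.3 the strong-case plaintiff receives 559 − 29 × 4.3 = 434.3.
Deviating to p = 0 yields 254 instead.
Gain from deviating: 254 − 434.3 = -180.30.
The gain is negative, so the strong-case type's incentive-compatibility constraint is satisfied.

-180.30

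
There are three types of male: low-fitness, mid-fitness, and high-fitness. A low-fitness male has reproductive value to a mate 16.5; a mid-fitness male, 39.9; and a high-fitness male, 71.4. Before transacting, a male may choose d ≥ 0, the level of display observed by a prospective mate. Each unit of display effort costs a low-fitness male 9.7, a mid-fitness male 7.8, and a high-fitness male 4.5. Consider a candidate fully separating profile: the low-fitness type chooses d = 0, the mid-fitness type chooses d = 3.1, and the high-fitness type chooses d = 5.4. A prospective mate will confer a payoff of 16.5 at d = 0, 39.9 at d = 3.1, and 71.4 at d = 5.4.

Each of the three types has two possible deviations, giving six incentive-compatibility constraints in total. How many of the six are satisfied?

3

Mid-fitness (own payoff 39.9 − 7.8×3.1 = 15.72): to d=0 gives 16.5 → profitable ✗; to d=5.4 gives 71.4 − 7.8×5.4 = 29.28 → profitable ✗.
High-fitness (own payoff 71.4 − 4.5×5.4 = 47.1): to d=0 gives 16.5 → no gain ✓; to d=3.1 gives 39.9 − 4.5×3.1 = 25.95 → no gain ✓.
Low-fitness (own payoff 16.5): to d=3.1 gives 39.9 − 9.7×3.1 = 9.83 → no gain ✓; to d=5.4 gives 71.4 − 9.7×5.4 = 19.02 → profitable ✗.
3 of the 6 constraints hold; not an equilibrium.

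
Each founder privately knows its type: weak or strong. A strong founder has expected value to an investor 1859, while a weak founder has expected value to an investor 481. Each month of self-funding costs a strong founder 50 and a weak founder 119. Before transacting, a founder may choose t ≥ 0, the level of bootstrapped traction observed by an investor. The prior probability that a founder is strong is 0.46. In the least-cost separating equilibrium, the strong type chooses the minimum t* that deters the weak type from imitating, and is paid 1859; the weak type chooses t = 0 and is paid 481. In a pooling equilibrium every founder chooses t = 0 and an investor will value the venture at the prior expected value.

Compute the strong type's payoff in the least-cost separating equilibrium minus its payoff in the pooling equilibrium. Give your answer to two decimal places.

165.13

Least-cost separating signal: t* solves 481 = 1859 − 119·t*, so t* = (1859 − 481)/119 ≈ 11.5798.
Strong type's separating payoff: 1859 − 50 × t* = 1859 − 50 × (1859 − 481)/119 = 1859 − 68900/119 ≈ 1280.0084.
Pooling payoff: 0.46 × 1859 + 0.54 × 481 = 1114.88.
Difference: 1280.0084 − 1114.88 = 165.1284, i.e. 165.13 to two decimal places.
The strong type prefers to separate.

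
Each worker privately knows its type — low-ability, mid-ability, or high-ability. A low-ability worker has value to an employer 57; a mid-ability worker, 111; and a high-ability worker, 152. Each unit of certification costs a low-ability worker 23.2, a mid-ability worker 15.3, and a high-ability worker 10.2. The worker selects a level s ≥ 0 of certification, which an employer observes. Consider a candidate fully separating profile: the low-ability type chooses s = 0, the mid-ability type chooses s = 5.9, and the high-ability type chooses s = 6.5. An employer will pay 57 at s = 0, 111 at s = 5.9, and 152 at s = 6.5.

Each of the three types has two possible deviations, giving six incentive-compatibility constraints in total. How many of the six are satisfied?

4

Mid-ability (own payoff 111 − 15.3×5.9 = 20.73): to s=0 gives 57 → profitable ✗; to s=6.5 gives 152 − 15.3×6.5 = 52.55 → profitable ✗.
Low-ability (own payoff 57): to s=5.9 gives 111 − 23.2×5.9 = -25.88 → no gain ✓; to s=6.5 gives 152 − 23.2×6.5 = 1.2 → no gain ✓.
High-ability (own payoff 152 − 10.2×6.5 = 85.7): to s=0 gives 57 → no gain ✓; to s=5.9 gives 111 − 10.2×5.9 = 50.82 → no gain ✓.
4 of the 6 constraints hold; not an equilibrium.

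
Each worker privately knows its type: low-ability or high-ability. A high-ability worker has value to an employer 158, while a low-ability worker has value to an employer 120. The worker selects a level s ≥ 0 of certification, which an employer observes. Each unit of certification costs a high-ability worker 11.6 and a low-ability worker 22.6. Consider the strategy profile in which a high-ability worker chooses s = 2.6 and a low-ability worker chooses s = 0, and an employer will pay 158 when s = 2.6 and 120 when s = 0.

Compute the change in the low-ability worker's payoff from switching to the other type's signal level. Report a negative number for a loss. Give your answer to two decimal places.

Playing s = 0 the low-ability worker receives 120.
Deviating to s = 2.6 brings payment 158 at cost 22.6 × 2.6 = 58.76, netting 99.24.
Gain from deviating: 99.24 − 120 = -20.76.
The gain is negative, so the low-ability type's incentive-compatibility constraint is satisfied.

-20.76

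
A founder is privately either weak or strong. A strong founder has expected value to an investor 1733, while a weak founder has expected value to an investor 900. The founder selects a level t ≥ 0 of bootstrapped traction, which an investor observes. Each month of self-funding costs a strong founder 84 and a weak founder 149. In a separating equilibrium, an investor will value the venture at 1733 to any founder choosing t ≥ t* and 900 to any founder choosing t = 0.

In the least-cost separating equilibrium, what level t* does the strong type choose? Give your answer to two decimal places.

5.59

A weak founder choosing t = 0 receives 900.
Imitating at t* instead would pay 1733 at cost 149·t*, netting 1733 − 149·t*.
Indifference: 900 = 1733 − 149·t*, so t* = (1733 − 900) / 149 ≈ 5.59.
At t* the weak type's incentive constraint just binds; the strong type strictly prefers t* since its per-unit cost is lower.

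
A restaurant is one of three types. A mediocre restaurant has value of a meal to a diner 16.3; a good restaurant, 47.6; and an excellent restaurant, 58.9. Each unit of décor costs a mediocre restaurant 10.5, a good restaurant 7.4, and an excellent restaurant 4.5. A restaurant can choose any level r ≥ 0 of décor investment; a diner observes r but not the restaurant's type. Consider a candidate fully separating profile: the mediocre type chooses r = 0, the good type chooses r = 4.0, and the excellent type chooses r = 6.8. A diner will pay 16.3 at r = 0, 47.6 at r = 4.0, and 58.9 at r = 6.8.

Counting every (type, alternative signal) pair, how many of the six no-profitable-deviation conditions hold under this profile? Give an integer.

5

Excellent (own payoff 58.9 − 4.5×6.8 = 28.3): to r=0 gives 16.3 → no gain ✓; to r=4.0 gives 47.6 − 4.5×4.0 = 29.6 → profitable ✗.
Good (own payoff 47.6 − 7.4×4.0 = 18): to r=0 gives 16.3 → no gain ✓; to r=6.8 gives 58.9 − 7.4×6.8 = 8.58 → no gain ✓.
Mediocre (own payoff 16.3): to r=4.0 gives 47.6 − 10.5×4.0 = 5.6 → no gain ✓; to r=6.8 gives 58.9 − 10.5×6.8 = -12.5 → no gain ✓.
5 of the 6 constraints hold; not an equilibrium.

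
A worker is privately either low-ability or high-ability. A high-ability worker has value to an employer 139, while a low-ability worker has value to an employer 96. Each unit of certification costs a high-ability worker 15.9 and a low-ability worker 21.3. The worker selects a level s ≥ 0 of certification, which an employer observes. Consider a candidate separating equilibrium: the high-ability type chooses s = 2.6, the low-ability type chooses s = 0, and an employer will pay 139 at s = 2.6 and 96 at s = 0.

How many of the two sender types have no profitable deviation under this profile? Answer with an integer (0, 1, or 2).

High-ability type: signal → 139 − 15.9 × 2.6 = 97.66; deviate to 0 → 96. IC holds (97.66 ≥ 96).
Low-ability type: stay at 0 → 96; mimic → 139 − 21.3 × 2.6 = 83.62. IC holds (96 ≥ 83.62).
2 of 2 constraints hold, so this is a separating equilibrium.

2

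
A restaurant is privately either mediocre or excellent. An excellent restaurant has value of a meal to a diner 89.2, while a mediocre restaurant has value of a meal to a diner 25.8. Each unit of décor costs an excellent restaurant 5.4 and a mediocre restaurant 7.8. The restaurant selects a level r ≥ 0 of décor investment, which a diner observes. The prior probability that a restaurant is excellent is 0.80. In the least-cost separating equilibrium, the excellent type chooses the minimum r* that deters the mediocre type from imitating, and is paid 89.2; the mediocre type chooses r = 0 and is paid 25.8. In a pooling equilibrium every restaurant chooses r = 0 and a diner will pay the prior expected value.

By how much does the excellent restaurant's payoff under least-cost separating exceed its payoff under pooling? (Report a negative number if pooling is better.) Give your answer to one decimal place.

-31.2

Least-cost separating signal: r* solves 25.8 = 89.2 − 7.8·r*, so r* = (89.2 − 25.8)/7.8 ≈ 8.1282.
Excellent type's separating payoff: 89.2 − 5.4 × r* = 89.2 − 5.4 × (89.2 − 25.8)/7.8 = 89.2 − 342.36/7.8 ≈ 45.308.
Pooling payoff: 0.80 × 89.2 + 0.20 × 25.8 = 76.52.
Difference: 45.308 − 76.52 = -31.212, i.e. -31.2 to one decimal place.
The excellent type would prefer the pooling outcome.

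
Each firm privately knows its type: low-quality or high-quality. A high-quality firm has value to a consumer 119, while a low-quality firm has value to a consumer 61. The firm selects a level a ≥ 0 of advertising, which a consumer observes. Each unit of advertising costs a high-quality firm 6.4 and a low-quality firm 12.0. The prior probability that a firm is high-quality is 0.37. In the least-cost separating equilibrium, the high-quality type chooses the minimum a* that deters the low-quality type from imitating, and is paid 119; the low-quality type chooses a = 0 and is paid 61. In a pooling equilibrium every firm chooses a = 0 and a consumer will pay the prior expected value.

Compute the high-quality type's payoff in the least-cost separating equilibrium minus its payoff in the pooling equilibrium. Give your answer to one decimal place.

Least-cost separating signal: a* solves 61 = 119 − 12.0·a*, so a* = (119 − 61)/12.0 ≈ 4.8333.
High-quality type's separating payoff: 119 − 6.4 × a* = 119 − 6.4 × (119 − 61)/12.0 = 119 − 371.2/12.0 ≈ 88.067.
Pooling payoff: 0.37 × 119 + 0.63 × 61 = 82.46.
Difference: 88.067 − 82.46 = 5.607, i.e. 5.6 to one decimal place.
The high-quality type prefers to separate.

5.6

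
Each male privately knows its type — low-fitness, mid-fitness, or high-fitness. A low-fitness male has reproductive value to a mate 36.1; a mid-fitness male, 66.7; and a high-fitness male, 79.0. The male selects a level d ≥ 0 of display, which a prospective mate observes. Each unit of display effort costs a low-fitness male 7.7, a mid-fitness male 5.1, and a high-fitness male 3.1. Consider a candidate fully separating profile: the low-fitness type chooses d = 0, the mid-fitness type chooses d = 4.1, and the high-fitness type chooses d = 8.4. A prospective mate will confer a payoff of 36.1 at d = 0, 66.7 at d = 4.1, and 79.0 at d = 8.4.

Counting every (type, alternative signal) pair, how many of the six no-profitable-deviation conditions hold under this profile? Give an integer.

5

High-fitness (own payoff 79.0 − 3.1×8.4 = 52.96): to d=0 gives 36.1 → no gain ✓; to d=4.1 gives 66.7 − 3.1×4.1 = 53.99 → profitable ✗.
Low-fitness (own payoff 36.1): to d=4.1 gives 66.7 − 7.7×4.1 = 35.13 → no gain ✓; to d=8.4 gives 79.0 − 7.7×8.4 = 14.32 → no gain ✓.
Mid-fitness (own payoff 66.7 − 5.1×4.1 = 45.79): to d=0 gives 36.1 → no gain ✓; to d=8.4 gives 79.0 − 5.1×8.4 = 36.16 → no gain ✓.
5 of the 6 constraints hold; not an equilibrium.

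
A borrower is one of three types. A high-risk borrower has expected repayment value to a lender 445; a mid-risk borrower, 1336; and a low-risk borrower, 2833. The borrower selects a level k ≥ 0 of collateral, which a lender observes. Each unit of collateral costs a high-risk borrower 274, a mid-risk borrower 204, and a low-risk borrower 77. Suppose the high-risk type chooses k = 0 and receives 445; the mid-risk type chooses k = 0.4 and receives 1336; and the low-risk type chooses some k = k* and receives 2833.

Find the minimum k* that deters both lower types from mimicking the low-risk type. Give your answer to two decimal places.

8.72

High-risk type (on-path payoff 445) won't mimic when 445 ≥ 2833 − 274·k*, i.e. k* ≥ 8.72.
Mid-risk type (on-path payoff 1336 − 204×0.4 = 1254.4) won't mimic when 1254.4 ≥ 2833 − 204·k*, i.e. k* ≥ 7.74.
Both must hold, so k* = max(8.72, 7.74) = 8.72. The high-risk type's constraint binds.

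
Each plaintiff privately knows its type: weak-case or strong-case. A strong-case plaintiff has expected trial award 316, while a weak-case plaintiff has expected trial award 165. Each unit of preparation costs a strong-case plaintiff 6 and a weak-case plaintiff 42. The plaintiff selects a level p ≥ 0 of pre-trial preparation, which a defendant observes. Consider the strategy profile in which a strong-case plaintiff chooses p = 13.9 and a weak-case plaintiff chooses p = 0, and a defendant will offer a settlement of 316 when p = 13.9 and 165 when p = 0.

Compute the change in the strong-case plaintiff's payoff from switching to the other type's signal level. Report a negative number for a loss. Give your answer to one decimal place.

Playing p = 13.9 the strong-case plaintiff receives 316 − 6 × 13.9 = 232.6.
Deviating to p = 0 yields 165 instead.
Gain from deviating: 165 − 232.6 = -67.6.
The gain is negative, so the strong-case type's incentive-compatibility constraint is satisfied.

-67.6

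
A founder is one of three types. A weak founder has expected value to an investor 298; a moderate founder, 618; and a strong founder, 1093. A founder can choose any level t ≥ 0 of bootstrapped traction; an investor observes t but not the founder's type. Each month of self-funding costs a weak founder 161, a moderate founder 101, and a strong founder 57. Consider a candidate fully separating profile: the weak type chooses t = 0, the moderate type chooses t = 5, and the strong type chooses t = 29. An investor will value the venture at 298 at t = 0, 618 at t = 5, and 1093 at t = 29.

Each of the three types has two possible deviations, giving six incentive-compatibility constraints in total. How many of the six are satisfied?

3

Moderate (own payoff 618 − 101×5 = 113): to t=0 gives 298 → profitable ✗; to t=29 gives 1093 − 101×29 = -1836 → no gain ✓.
Strong (own payoff 1093 − 57×29 = -560): to t=0 gives 298 → profitable ✗; to t=5 gives 618 − 57×5 = 333 → profitable ✗.
Weak (own payoff 298): to t=5 gives 618 − 161×5 = -187 → no gain ✓; to t=29 gives 1093 − 161×29 = -3576 → no gain ✓.
3 of the 6 constraints hold; not an equilibrium.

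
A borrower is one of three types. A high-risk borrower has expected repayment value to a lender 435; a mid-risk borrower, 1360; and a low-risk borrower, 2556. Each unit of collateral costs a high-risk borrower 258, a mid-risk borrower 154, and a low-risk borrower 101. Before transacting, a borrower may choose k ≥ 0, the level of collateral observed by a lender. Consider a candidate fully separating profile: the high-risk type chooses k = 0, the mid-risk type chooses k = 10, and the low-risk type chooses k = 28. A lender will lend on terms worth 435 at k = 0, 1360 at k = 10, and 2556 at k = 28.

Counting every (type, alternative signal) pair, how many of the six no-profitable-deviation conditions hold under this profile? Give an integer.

Mid-risk (own payoff 1360 − 154×10 = -180): to k=0 gives 435 → profitable ✗; to k=28 gives 2556 − 154×28 = -1756 → no gain ✓.
High-risk (own payoff 435): to k=10 gives 1360 − 258×10 = -1220 → no gain ✓; to k=28 gives 2556 − 258×28 = -4668 → no gain ✓.
Low-risk (own payoff 2556 − 101×28 = -272): to k=0 gives 435 → profitable ✗; to k=10 gives 1360 − 101×10 = 350 → profitable ✗.
3 of the 6 constraints hold; not an equilibrium.

3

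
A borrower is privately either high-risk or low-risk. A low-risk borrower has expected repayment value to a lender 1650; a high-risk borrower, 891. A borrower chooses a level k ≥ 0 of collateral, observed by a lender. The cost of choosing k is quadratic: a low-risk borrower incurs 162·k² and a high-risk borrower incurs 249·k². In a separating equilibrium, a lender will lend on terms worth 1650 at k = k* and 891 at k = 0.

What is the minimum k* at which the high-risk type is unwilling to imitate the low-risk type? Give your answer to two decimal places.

The high-risk type at k = 0 receives 891; imitating at k* yields 1650 − 249·k*².
Indifference: 891 = 1650 − 249·k*², so k*² = (1650 − 891) / 249 ≈ 3.0482.
k* = √3.0482 ≈ 1.75.

1.75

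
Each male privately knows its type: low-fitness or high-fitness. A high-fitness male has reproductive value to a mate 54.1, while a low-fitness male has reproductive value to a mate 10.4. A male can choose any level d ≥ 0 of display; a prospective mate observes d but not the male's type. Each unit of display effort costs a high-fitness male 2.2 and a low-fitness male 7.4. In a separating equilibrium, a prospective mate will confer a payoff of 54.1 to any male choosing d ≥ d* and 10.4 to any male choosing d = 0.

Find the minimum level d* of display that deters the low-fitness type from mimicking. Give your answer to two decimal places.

5.91

A low-fitness male choosing d = 0 receives 10.4.
Imitating at d* instead would pay 54.1 at cost 7.4·d*, netting 54.1 − 7.4·d*.
Indifference: 10.4 = 54.1 − 7.4·d*, so d* = (54.1 − 10.4) / 7.4 ≈ 5.91.
This is the low-fitness type's binding incentive-compatibility constraint; any d ≥ 5.91 sustains separation on that side.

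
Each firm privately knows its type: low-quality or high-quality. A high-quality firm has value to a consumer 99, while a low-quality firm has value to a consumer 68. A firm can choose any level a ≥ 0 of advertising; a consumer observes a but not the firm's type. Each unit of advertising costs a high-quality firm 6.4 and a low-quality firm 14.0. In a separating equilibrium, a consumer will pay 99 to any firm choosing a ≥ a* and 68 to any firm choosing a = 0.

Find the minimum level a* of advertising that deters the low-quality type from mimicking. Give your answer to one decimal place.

A low-quality firm choosing a = 0 receives 68.
Imitating at a* instead would pay 99 at cost 14.0·a*, netting 99 − 14.0·a*.
Indifference: 68 = 99 − 14.0·a*, so a* = (99 − 68) / 14.0 ≈ 2.2.
At a* the low-quality type's incentive constraint just binds; the high-quality type strictly prefers a* since its per-unit cost is lower.

2.2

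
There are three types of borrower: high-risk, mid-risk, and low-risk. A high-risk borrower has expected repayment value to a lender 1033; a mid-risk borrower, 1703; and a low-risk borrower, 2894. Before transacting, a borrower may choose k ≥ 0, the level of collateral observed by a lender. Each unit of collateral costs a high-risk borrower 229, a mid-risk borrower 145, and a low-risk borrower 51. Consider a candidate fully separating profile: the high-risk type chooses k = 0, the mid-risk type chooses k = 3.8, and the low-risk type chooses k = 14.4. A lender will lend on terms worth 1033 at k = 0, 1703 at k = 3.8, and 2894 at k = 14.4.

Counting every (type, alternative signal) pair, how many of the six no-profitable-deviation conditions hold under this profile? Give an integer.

High-risk (own payoff 1033): to k=3.8 gives 1703 − 229×3.8 = 832.8 → no gain ✓; to k=14.4 gives 2894 − 229×14.4 = -403.6 → no gain ✓.
Mid-risk (own payoff 1703 − 145×3.8 = 1152): to k=0 gives 1033 → no gain ✓; to k=14.4 gives 2894 − 145×14.4 = 806 → no gain ✓.
Low-risk (own payoff 2894 − 51×14.4 = 2159.6): to k=0 gives 1033 → no gain ✓; to k=3.8 gives 1703 − 51×3.8 = 1509.2 → no gain ✓.
6 of the 6 constraints hold; this profile is a separating equilibrium.

6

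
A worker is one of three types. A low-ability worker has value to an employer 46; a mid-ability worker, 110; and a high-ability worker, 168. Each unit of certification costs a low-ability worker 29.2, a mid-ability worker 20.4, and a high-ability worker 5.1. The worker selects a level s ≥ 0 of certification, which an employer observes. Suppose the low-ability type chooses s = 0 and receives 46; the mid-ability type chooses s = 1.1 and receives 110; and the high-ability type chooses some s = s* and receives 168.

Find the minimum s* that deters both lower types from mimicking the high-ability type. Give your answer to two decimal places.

4.18

Low-ability type (on-path payoff 46) won't mimic when 46 ≥ 168 − 29.2·s*, i.e. s* ≥ 4.18.
Mid-ability type (on-path payoff 110 − 20.4×1.1 = 87.56) won't mimic when 87.56 ≥ 168 − 20.4·s*, i.e. s* ≥ 3.94.
Both must hold, so s* = max(4.18, 3.94) = 4.18. The low-ability type's constraint binds.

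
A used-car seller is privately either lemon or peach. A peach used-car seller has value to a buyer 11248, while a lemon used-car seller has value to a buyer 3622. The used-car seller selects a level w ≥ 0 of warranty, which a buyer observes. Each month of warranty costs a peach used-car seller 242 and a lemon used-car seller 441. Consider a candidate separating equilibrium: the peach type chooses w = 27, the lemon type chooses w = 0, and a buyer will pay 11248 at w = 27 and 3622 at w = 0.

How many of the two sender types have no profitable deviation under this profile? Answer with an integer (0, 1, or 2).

2

Lemon type: stay at 0 → 3622; mimic → 11248 − 441 × 27 = -659. IC holds (3622 ≥ -659).
Peach type: signal → 11248 − 242 × 27 = 4714; deviate to 0 → 3622. IC holds (4714 ≥ 3622).
2 of 2 constraints hold, so this is a separating equilibrium.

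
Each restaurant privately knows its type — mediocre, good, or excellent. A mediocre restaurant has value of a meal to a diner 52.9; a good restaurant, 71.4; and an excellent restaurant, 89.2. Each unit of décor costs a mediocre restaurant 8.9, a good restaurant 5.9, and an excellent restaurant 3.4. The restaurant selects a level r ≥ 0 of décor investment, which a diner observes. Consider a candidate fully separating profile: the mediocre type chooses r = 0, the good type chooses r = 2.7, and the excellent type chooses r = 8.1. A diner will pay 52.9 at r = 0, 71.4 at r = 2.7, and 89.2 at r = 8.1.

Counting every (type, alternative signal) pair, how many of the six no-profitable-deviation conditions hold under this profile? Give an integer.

5

Good (own payoff 71.4 − 5.9×2.7 = 55.47): to r=0 gives 52.9 → no gain ✓; to r=8.1 gives 89.2 − 5.9×8.1 = 41.41 → no gain ✓.
Excellent (own payoff 89.2 − 3.4×8.1 = 61.66): to r=0 gives 52.9 → no gain ✓; to r=2.7 gives 71.4 − 3.4×2.7 = 62.22 → profitable ✗.
Mediocre (own payoff 52.9): to r=2.7 gives 71.4 − 8.9×2.7 = 47.37 → no gain ✓; to r=8.1 gives 89.2 − 8.9×8.1 = 17.11 → no gain ✓.
5 of the 6 constraints hold; not an equilibrium.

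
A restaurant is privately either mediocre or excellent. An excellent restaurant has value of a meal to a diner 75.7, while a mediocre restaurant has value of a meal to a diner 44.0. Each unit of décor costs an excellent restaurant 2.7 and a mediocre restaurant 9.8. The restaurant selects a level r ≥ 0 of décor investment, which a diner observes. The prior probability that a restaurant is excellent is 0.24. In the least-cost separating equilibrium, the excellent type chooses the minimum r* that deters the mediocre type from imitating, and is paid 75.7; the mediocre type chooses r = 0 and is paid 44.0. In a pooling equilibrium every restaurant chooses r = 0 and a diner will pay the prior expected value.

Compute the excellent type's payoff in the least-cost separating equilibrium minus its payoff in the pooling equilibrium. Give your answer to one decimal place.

Least-cost separating signal: r* solves 44.0 = 75.7 − 9.8·r*, so r* = (75.7 − 44.0)/9.8 ≈ 3.2347.
Excellent type's separating payoff: 75.7 − 2.7 × r* = 75.7 − 2.7 × (75.7 − 44.0)/9.8 = 75.7 − 85.59/9.8 ≈ 66.966.
Pooling payoff: 0.24 × 75.7 + 0.76 × 44.0 = 51.608.
Difference: 66.966 − 51.608 = 15.358, i.e. 15.4 to one decimal place.
The excellent type prefers to separate.

15.4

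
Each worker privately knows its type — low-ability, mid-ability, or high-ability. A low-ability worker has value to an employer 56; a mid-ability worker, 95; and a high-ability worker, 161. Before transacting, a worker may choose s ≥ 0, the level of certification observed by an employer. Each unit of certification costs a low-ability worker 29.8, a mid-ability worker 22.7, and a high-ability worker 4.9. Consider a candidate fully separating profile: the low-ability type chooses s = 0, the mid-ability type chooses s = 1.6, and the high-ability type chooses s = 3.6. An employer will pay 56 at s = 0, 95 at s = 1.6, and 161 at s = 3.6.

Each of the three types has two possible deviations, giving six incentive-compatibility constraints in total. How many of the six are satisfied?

High-ability (own payoff 161 − 4.9×3.6 = 143.36): to s=0 gives 56 → no gain ✓; to s=1.6 gives 95 − 4.9×1.6 = 87.16 → no gain ✓.
Low-ability (own payoff 56): to s=1.6 gives 95 − 29.8×1.6 = 47.32 → no gain ✓; to s=3.6 gives 161 − 29.8×3.6 = 53.72 → no gain ✓.
Mid-ability (own payoff 95 − 22.7×1.6 = 58.68): to s=0 gives 56 → no gain ✓; to s=3.6 gives 161 − 22.7×3.6 = 79.28 → profitable ✗.
5 of the 6 constraints hold; not an equilibrium.

5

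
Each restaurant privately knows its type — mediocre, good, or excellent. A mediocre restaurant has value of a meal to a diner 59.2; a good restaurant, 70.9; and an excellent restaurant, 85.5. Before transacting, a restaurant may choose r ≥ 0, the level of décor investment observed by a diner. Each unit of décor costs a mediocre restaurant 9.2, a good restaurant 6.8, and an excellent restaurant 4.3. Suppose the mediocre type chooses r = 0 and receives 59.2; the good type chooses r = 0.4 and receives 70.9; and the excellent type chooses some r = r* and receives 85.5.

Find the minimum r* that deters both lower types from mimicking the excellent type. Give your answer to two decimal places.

Good type (on-path payoff 70.9 − 6.8×0.4 = 68.18) won't mimic when 68.18 ≥ 85.5 − 6.8·r*, i.e. r* ≥ 2.55.
Mediocre type (on-path payoff 59.2) won't mimic when 59.2 ≥ 85.5 − 9.2·r*, i.e. r* ≥ 2.86.
Both must hold, so r* = max(2.86, 2.55) = 2.86. The mediocre type's constraint binds.

2.86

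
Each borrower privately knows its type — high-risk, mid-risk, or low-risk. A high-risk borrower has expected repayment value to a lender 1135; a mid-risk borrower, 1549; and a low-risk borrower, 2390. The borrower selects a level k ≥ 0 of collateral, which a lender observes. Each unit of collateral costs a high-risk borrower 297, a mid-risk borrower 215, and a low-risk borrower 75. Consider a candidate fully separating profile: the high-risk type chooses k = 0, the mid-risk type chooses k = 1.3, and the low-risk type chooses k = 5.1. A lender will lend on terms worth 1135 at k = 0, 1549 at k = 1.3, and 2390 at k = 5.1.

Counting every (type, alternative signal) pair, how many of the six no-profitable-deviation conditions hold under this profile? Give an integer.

4

High-risk (own payoff 1135): to k=1.3 gives 1549 − 297×1.3 = 1162.9 → profitable ✗; to k=5.1 gives 2390 − 297×5.1 = 875.3 → no gain ✓.
Mid-risk (own payoff 1549 − 215×1.3 = 1269.5): to k=0 gives 1135 → no gain ✓; to k=5.1 gives 2390 − 215×5.1 = 1293.5 → profitable ✗.
Low-risk (own payoff 2390 − 75×5.1 = 2007.5): to k=0 gives 1135 → no gain ✓; to k=1.3 gives 1549 − 75×1.3 = 1451.5 → no gain ✓.
4 of the 6 constraints hold; not an equilibrium.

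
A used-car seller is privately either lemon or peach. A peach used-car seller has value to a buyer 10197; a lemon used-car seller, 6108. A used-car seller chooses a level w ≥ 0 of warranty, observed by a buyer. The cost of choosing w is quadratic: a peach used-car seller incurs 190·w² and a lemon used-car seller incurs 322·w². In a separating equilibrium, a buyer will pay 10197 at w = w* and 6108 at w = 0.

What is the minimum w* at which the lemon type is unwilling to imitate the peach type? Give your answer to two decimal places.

3.56

The lemon type at w = 0 receives 6108; imitating at w* yields 10197 − 322·w*².
Indifference: 6108 = 10197 − 322·w*², so w*² = (10197 − 6108) / 322 ≈ 12.6988.
w* = √12.6988 ≈ 3.56.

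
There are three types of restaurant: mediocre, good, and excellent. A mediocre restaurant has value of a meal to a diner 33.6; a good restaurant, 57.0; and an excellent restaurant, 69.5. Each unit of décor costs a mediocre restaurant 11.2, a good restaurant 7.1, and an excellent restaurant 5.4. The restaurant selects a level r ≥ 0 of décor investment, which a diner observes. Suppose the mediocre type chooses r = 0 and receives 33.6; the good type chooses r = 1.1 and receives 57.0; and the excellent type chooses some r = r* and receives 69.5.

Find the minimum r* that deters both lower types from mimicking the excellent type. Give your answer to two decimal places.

3.21

Mediocre type (on-path payoff 33.6) won't mimic when 33.6 ≥ 69.5 − 11.2·r*, i.e. r* ≥ 3.21.
Good type (on-path payoff 57.0 − 7.1×1.1 = 49.19) won't mimic when 49.19 ≥ 69.5 − 7.1·r*, i.e. r* ≥ 2.86.
Both must hold, so r* = max(3.21, 2.86) = 3.21. The mediocre type's constraint binds.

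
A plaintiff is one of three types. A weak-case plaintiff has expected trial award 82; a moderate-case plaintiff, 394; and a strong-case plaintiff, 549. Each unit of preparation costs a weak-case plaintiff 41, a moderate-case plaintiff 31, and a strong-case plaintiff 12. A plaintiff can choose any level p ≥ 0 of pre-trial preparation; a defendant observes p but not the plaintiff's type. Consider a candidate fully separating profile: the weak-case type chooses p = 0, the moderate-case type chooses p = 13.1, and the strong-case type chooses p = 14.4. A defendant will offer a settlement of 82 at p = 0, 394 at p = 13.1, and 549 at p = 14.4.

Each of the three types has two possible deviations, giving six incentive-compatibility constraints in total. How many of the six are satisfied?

4

Moderate-case (own payoff 394 − 31×13.1 = -12.1): to p=0 gives 82 → profitable ✗; to p=14.4 gives 549 − 31×14.4 = 102.6 → profitable ✗.
Strong-case (own payoff 549 − 12×14.4 = 376.2): to p=0 gives 82 → no gain ✓; to p=13.1 gives 394 − 12×13.1 = 236.8 → no gain ✓.
Weak-case (own payoff 82): to p=13.1 gives 394 − 41×13.1 = -143.1 → no gain ✓; to p=14.4 gives 549 − 41×14.4 = -41.4 → no gain ✓.
4 of the 6 constraints hold; not an equilibrium.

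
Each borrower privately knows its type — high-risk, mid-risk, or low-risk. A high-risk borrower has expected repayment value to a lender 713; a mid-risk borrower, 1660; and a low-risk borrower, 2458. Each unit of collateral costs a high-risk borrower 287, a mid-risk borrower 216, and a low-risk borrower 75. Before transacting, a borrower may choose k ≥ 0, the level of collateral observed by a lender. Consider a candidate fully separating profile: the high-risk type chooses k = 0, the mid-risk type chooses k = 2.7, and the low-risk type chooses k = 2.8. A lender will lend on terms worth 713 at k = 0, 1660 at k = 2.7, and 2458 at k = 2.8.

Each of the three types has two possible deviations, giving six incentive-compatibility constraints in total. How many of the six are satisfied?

Mid-risk (own payoff 1660 − 216×2.7 = 1076.8): to k=0 gives 713 → no gain ✓; to k=2.8 gives 2458 − 216×2.8 = 1853.2 → profitable ✗.
High-risk (own payoff 713): to k=2.7 gives 1660 − 287×2.7 = 885.1 → profitable ✗; to k=2.8 gives 2458 − 287×2.8 = 1654.4 → profitable ✗.
Low-risk (own payoff 2458 − 75×2.8 = 2248): to k=0 gives 713 → no gain ✓; to k=2.7 gives 1660 − 75×2.7 = 1457.5 → no gain ✓.
3 of the 6 constraints hold; not an equilibrium.

3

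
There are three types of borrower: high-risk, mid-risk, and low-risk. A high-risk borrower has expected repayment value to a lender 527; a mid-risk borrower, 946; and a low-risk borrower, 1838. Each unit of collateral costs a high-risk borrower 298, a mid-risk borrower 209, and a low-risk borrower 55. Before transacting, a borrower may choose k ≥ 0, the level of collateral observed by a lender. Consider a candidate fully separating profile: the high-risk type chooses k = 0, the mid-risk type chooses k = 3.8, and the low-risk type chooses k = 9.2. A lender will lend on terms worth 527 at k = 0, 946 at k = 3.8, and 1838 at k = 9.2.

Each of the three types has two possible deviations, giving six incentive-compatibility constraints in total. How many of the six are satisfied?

Low-risk (own payoff 1838 − 55×9.2 = 1332): to k=0 gives 527 → no gain ✓; to k=3.8 gives 946 − 55×3.8 = 737 → no gain ✓.
Mid-risk (own payoff 946 − 209×3.8 = 151.8): to k=0 gives 527 → profitable ✗; to k=9.2 gives 1838 − 209×9.2 = -84.8 → no gain ✓.
High-risk (own payoff 527): to k=3.8 gives 946 − 298×3.8 = -186.4 → no gain ✓; to k=9.2 gives 1838 − 298×9.2 = -903.6 → no gain ✓.
5 of the 6 constraints hold; not an equilibrium.

5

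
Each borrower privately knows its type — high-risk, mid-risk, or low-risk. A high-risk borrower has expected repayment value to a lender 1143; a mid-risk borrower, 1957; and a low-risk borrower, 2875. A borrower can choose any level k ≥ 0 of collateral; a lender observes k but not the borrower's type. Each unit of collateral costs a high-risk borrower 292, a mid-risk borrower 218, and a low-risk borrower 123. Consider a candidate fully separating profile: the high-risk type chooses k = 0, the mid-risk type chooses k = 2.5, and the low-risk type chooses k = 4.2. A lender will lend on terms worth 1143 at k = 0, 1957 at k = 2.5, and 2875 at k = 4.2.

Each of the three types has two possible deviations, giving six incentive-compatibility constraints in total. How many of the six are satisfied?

3

High-risk (own payoff 1143): to k=2.5 gives 1957 − 292×2.5 = 1227 → profitable ✗; to k=4.2 gives 2875 − 292×4.2 = 1648.6 → profitable ✗.
Low-risk (own payoff 2875 − 123×4.2 = 2358.4): to k=0 gives 1143 → no gain ✓; to k=2.5 gives 1957 − 123×2.5 = 1649.5 → no gain ✓.
Mid-risk (own payoff 1957 − 218×2.5 = 1412): to k=0 gives 1143 → no gain ✓; to k=4.2 gives 2875 − 218×4.2 = 1959.4 → profitable ✗.
3 of the 6 constraints hold; not an equilibrium.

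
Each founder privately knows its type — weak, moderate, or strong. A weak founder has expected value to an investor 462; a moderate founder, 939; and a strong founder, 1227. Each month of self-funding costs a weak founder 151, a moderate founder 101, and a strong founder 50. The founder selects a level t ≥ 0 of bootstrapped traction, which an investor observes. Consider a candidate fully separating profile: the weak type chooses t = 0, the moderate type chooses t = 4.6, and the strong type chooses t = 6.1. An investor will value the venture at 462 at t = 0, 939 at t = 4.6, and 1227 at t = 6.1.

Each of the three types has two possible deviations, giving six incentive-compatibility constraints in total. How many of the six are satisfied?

Weak (own payoff 462): to t=4.6 gives 939 − 151×4.6 = 244.4 → no gain ✓; to t=6.1 gives 1227 − 151×6.1 = 305.9 → no gain ✓.
Strong (own payoff 1227 − 50×6.1 = 922): to t=0 gives 462 → no gain ✓; to t=4.6 gives 939 − 50×4.6 = 709 → no gain ✓.
Moderate (own payoff 939 − 101×4.6 = 474.4): to t=0 gives 462 → no gain ✓; to t=6.1 gives 1227 − 101×6.1 = 610.9 → profitable ✗.
5 of the 6 constraints hold; not an equilibrium.

5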